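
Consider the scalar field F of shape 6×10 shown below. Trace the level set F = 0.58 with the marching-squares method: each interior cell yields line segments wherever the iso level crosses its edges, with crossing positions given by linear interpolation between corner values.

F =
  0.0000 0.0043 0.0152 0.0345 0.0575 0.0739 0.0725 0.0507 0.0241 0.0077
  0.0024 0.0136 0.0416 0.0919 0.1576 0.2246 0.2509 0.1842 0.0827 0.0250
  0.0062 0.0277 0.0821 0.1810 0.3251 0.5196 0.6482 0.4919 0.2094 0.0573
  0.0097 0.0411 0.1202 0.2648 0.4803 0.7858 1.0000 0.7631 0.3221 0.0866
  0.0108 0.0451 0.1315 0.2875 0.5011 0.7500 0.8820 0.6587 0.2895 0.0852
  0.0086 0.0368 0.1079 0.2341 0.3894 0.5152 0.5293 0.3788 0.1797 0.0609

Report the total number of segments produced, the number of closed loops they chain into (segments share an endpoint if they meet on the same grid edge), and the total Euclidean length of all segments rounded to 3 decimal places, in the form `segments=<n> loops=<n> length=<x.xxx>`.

segments=12 loops=1 length=9.547

cell (1,5): code 0100 → (1.828,6.000)–(2.000,5.470)
cell (1,6): code 1000 → (2.000,6.436)–(1.828,6.000)
cell (2,4): code 0100 → (2.227,5.000)–(3.000,4.326)
cell (2,5): code 1110 → (2.000,5.470)–(2.227,5.000)
cell (2,6): code 1101 → (2.325,7.000)–(2.000,6.436)
cell (2,7): code 1000 → (3.000,7.415)–(2.325,7.000)
cell (3,4): code 0110 → (3.000,4.326)–(4.000,4.317)
cell (3,7): code 1001 → (4.000,7.213)–(3.000,7.415)
cell (4,4): code 0010 → (4.000,4.317)–(4.724,5.000)
cell (4,5): code 0011 → (4.724,5.000)–(4.856,6.000)
cell (4,6): code 0011 → (4.856,6.000)–(4.281,7.000)
cell (4,7): code 0001 → (4.281,7.000)–(4.000,7.213)
total: 12 segments, chained into 1 closed loop(s), length Σ = 9.547206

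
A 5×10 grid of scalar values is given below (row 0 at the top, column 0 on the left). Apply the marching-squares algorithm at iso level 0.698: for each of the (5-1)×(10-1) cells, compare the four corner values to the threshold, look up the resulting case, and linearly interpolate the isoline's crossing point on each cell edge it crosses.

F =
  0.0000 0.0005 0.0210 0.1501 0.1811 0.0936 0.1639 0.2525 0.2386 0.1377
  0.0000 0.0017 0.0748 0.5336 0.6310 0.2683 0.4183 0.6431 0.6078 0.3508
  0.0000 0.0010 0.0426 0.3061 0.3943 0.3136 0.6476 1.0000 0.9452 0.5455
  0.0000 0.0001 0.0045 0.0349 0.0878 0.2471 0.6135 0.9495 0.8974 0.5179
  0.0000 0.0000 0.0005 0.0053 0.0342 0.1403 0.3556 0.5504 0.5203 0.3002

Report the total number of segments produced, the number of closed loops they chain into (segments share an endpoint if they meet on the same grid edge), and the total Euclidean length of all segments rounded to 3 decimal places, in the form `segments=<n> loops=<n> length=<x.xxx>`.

segments=8 loops=1 length=7.909

cell (1,6): code 0100 → (1.154,7.000)–(2.000,6.143)
cell (1,7): code 1100 → (1.267,8.000)–(1.154,7.000)
cell (1,8): code 1000 → (2.000,8.618)–(1.267,8.000)
cell (2,6): code 0110 → (2.000,6.143)–(3.000,6.251)
cell (2,8): code 1001 → (3.000,8.525)–(2.000,8.618)
cell (3,6): code 0010 → (3.000,6.251)–(3.630,7.000)
cell (3,7): code 0011 → (3.630,7.000)–(3.529,8.000)
cell (3,8): code 0001 → (3.529,8.000)–(3.000,8.525)
total: 8 segments, chained into 1 closed loop(s), length Σ = 7.908762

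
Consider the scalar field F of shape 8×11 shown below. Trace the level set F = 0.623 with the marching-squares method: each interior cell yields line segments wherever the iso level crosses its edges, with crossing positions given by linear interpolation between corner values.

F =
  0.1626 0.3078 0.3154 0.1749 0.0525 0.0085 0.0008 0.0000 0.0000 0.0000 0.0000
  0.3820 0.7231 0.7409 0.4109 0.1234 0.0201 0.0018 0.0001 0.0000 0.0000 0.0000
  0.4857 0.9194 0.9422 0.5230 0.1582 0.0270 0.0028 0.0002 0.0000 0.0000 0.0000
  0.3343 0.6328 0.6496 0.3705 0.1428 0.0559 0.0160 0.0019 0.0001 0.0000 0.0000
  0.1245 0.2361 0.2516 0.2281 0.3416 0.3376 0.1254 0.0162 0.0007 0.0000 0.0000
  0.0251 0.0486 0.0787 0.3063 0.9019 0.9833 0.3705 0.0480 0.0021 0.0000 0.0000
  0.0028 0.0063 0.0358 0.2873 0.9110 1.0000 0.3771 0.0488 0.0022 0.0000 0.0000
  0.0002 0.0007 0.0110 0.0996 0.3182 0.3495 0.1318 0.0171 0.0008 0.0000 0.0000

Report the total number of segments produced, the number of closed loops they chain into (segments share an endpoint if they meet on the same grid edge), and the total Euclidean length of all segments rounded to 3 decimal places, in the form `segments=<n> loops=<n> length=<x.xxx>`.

cell (0,0): code 0100 → (0.759,1.000)–(1.000,0.707)
cell (0,1): code 1100 → (0.723,2.000)–(0.759,1.000)
cell (0,2): code 1000 → (1.000,2.357)–(0.723,2.000)
cell (1,0): code 0110 → (1.000,0.707)–(2.000,0.317)
cell (1,2): code 1001 → (2.000,2.761)–(1.000,2.357)
cell (2,0): code 0110 → (2.000,0.317)–(3.000,0.967)
cell (2,2): code 1001 → (3.000,2.095)–(2.000,2.761)
cell (3,0): code 0010 → (3.000,0.967)–(3.025,1.000)
cell (3,1): code 0011 → (3.025,1.000)–(3.067,2.000)
cell (3,2): code 0001 → (3.067,2.000)–(3.000,2.095)
cell (4,3): code 0100 → (4.502,4.000)–(5.000,3.532)
cell (4,4): code 1100 → (4.442,5.000)–(4.502,4.000)
cell (4,5): code 1000 → (5.000,5.588)–(4.442,5.000)
cell (5,3): code 0110 → (5.000,3.532)–(6.000,3.538)
cell (5,5): code 1001 → (6.000,5.605)–(5.000,5.588)
cell (6,3): code 0010 → (6.000,3.538)–(6.486,4.000)
cell (6,4): code 0011 → (6.486,4.000)–(6.580,5.000)
cell (6,5): code 0001 → (6.580,5.000)–(6.000,5.605)
total: 18 segments, chained into 2 closed loop(s), length Σ = 14.546016

segments=18 loops=2 length=14.546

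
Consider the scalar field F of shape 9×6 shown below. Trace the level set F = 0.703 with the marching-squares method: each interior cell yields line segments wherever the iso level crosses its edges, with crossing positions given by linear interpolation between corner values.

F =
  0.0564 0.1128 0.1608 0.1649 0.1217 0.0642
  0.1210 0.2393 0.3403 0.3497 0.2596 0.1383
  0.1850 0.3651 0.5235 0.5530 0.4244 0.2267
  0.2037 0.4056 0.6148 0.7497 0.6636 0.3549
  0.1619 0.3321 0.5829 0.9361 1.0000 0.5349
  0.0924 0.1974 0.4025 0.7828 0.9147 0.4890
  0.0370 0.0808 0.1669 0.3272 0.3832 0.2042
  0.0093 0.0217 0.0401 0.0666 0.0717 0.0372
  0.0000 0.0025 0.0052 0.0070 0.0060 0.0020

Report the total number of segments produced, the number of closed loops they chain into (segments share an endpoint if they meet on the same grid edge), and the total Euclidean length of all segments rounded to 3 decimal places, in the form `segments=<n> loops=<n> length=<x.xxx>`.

cell (2,2): code 0100 → (2.763,3.000)–(3.000,2.654)
cell (2,3): code 1000 → (3.000,3.542)–(2.763,3.000)
cell (3,2): code 0110 → (3.000,2.654)–(4.000,2.340)
cell (3,3): code 1101 → (3.117,4.000)–(3.000,3.542)
cell (3,4): code 1000 → (4.000,4.639)–(3.117,4.000)
cell (4,2): code 0110 → (4.000,2.340)–(5.000,2.790)
cell (4,4): code 1001 → (5.000,4.497)–(4.000,4.639)
cell (5,2): code 0010 → (5.000,2.790)–(5.175,3.000)
cell (5,3): code 0011 → (5.175,3.000)–(5.398,4.000)
cell (5,4): code 0001 → (5.398,4.000)–(5.000,4.497)
total: 10 segments, chained into 1 closed loop(s), length Σ = 7.663533

segments=10 loops=1 length=7.664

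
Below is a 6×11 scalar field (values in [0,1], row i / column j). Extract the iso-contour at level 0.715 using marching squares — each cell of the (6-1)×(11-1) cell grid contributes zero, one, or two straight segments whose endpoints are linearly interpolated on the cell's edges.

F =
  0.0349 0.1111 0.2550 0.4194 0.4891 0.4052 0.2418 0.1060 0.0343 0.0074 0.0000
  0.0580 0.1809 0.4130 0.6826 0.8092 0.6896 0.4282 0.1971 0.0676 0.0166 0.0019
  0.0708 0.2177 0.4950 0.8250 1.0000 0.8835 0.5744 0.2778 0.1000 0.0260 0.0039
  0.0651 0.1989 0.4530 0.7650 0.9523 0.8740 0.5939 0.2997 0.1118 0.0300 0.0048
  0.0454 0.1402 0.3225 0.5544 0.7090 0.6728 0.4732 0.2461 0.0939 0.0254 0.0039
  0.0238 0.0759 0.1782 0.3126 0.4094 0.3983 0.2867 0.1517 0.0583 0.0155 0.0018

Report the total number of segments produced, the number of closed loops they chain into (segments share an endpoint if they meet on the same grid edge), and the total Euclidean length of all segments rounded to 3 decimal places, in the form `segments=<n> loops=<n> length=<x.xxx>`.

segments=12 loops=1 length=9.634

cell (0,3): code 0100 → (0.706,4.000)–(1.000,3.256)
cell (0,4): code 1000 → (1.000,4.788)–(0.706,4.000)
cell (1,2): code 0100 → (1.228,3.000)–(2.000,2.667)
cell (1,3): code 1110 → (1.000,3.256)–(1.228,3.000)
cell (1,4): code 1101 → (1.131,5.000)–(1.000,4.788)
cell (1,5): code 1000 → (2.000,5.545)–(1.131,5.000)
cell (2,2): code 0110 → (2.000,2.667)–(3.000,2.840)
cell (2,5): code 1001 → (3.000,5.568)–(2.000,5.545)
cell (3,2): code 0010 → (3.000,2.840)–(3.237,3.000)
cell (3,3): code 0011 → (3.237,3.000)–(3.975,4.000)
cell (3,4): code 0011 → (3.975,4.000)–(3.790,5.000)
cell (3,5): code 0001 → (3.790,5.000)–(3.000,5.568)
total: 12 segments, chained into 1 closed loop(s), length Σ = 9.634430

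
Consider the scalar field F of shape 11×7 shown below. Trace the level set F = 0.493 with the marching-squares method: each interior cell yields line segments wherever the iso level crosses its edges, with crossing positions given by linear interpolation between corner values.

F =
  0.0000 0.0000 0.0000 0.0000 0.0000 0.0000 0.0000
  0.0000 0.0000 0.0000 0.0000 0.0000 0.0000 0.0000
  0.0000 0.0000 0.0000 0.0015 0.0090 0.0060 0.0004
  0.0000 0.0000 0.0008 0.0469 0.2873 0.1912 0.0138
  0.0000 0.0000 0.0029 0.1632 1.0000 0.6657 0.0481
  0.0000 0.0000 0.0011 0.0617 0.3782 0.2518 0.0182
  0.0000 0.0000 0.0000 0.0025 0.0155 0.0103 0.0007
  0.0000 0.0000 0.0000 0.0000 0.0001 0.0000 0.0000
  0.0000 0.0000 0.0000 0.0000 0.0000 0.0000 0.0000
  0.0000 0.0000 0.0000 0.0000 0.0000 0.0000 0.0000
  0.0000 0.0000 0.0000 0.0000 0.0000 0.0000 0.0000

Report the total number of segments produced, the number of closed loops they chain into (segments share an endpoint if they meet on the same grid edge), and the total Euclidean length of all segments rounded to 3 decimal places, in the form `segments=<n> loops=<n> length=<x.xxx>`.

segments=6 loops=1 length=5.046

cell (3,3): code 0100 → (3.289,4.000)–(4.000,3.394)
cell (3,4): code 1100 → (3.636,5.000)–(3.289,4.000)
cell (3,5): code 1000 → (4.000,5.280)–(3.636,5.000)
cell (4,3): code 0010 → (4.000,3.394)–(4.815,4.000)
cell (4,4): code 0011 → (4.815,4.000)–(4.417,5.000)
cell (4,5): code 0001 → (4.417,5.000)–(4.000,5.280)
total: 6 segments, chained into 1 closed loop(s), length Σ = 5.046496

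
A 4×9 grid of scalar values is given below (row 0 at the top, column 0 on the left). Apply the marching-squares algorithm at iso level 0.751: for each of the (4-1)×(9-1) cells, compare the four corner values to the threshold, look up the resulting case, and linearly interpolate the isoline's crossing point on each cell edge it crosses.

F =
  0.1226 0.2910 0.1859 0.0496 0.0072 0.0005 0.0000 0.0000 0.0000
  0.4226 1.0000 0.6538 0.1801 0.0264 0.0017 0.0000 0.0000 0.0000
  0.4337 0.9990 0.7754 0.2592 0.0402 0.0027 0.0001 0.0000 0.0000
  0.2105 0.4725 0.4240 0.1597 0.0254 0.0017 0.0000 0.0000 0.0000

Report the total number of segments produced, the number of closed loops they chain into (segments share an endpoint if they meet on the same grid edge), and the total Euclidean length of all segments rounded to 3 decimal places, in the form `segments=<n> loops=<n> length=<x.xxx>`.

segments=8 loops=1 length=5.215

cell (0,0): code 0100 → (0.649,1.000)–(1.000,0.569)
cell (0,1): code 1000 → (1.000,1.719)–(0.649,1.000)
cell (1,0): code 0110 → (1.000,0.569)–(2.000,0.561)
cell (1,1): code 1101 → (1.799,2.000)–(1.000,1.719)
cell (1,2): code 1000 → (2.000,2.047)–(1.799,2.000)
cell (2,0): code 0010 → (2.000,0.561)–(2.471,1.000)
cell (2,1): code 0011 → (2.471,1.000)–(2.069,2.000)
cell (2,2): code 0001 → (2.069,2.000)–(2.000,2.047)
total: 8 segments, chained into 1 closed loop(s), length Σ = 5.215270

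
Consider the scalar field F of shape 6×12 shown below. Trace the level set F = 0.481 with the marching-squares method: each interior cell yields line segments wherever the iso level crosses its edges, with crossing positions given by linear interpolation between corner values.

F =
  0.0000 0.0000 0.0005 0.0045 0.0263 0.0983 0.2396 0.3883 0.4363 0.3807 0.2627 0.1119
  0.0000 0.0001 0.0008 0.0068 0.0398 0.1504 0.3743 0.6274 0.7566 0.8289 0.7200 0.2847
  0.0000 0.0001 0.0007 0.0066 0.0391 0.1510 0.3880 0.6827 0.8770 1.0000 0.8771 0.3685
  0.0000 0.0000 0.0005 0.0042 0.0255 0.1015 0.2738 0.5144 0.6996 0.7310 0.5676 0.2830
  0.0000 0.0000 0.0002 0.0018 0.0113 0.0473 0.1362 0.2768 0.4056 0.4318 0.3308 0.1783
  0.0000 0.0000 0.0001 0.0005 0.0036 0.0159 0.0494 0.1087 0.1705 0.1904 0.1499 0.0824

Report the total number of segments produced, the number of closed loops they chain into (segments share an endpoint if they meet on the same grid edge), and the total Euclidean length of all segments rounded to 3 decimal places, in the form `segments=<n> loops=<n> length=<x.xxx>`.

cell (0,6): code 0100 → (0.388,7.000)–(1.000,6.422)
cell (0,7): code 1100 → (0.140,8.000)–(0.388,7.000)
cell (0,8): code 1100 → (0.224,9.000)–(0.140,8.000)
cell (0,9): code 1100 → (0.477,10.000)–(0.224,9.000)
cell (0,10): code 1000 → (1.000,10.549)–(0.477,10.000)
cell (1,6): code 0110 → (1.000,6.422)–(2.000,6.316)
cell (1,10): code 1001 → (2.000,10.779)–(1.000,10.549)
cell (2,6): code 0110 → (2.000,6.316)–(3.000,6.861)
cell (2,10): code 1001 → (3.000,10.304)–(2.000,10.779)
cell (3,6): code 0010 → (3.000,6.861)–(3.141,7.000)
cell (3,7): code 0011 → (3.141,7.000)–(3.744,8.000)
cell (3,8): code 0011 → (3.744,8.000)–(3.836,9.000)
cell (3,9): code 0011 → (3.836,9.000)–(3.366,10.000)
cell (3,10): code 0001 → (3.366,10.000)–(3.000,10.304)
total: 14 segments, chained into 1 closed loop(s), length Σ = 12.893675

segments=14 loops=1 length=12.894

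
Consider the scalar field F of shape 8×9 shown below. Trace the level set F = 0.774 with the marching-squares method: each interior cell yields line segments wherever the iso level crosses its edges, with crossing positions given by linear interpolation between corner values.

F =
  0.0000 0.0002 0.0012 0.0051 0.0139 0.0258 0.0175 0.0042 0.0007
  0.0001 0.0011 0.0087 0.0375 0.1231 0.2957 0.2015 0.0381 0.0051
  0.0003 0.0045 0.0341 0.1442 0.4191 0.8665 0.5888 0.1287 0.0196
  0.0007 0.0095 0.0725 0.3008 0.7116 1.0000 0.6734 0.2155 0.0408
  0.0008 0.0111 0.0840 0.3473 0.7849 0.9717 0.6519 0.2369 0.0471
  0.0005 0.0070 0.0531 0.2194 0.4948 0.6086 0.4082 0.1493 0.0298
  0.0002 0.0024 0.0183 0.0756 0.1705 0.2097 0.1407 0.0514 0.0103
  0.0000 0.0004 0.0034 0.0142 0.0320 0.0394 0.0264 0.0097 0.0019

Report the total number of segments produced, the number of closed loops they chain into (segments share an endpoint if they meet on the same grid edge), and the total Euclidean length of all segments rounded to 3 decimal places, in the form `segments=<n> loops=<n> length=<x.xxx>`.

cell (1,4): code 0100 → (1.838,5.000)–(2.000,4.793)
cell (1,5): code 1000 → (2.000,5.333)–(1.838,5.000)
cell (2,4): code 0110 → (2.000,4.793)–(3.000,4.216)
cell (2,5): code 1001 → (3.000,5.692)–(2.000,5.333)
cell (3,3): code 0100 → (3.851,4.000)–(4.000,3.975)
cell (3,4): code 1110 → (3.000,4.216)–(3.851,4.000)
cell (3,5): code 1001 → (4.000,5.618)–(3.000,5.692)
cell (4,3): code 0010 → (4.000,3.975)–(4.038,4.000)
cell (4,4): code 0011 → (4.038,4.000)–(4.544,5.000)
cell (4,5): code 0001 → (4.544,5.000)–(4.000,5.618)
total: 10 segments, chained into 1 closed loop(s), length Σ = 6.871892

segments=10 loops=1 length=6.872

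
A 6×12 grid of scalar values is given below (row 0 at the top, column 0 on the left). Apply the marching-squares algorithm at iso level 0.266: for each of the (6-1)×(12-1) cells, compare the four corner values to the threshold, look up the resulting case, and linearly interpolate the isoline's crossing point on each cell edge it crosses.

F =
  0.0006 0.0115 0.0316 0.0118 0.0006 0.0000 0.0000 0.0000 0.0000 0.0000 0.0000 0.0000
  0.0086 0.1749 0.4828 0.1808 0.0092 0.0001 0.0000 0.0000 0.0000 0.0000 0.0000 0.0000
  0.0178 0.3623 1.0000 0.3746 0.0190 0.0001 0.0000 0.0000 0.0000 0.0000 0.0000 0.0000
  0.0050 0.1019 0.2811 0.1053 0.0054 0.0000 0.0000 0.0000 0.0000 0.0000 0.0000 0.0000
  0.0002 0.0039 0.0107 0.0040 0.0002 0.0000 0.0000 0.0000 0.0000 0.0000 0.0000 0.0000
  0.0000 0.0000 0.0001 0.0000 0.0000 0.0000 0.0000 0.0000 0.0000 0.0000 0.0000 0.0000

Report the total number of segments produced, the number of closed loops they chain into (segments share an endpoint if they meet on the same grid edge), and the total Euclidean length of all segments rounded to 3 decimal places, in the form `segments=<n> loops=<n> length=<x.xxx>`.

cell (0,1): code 0100 → (0.520,2.000)–(1.000,1.296)
cell (0,2): code 1000 → (1.000,2.718)–(0.520,2.000)
cell (1,0): code 0100 → (1.486,1.000)–(2.000,0.720)
cell (1,1): code 1110 → (1.000,1.296)–(1.486,1.000)
cell (1,2): code 1101 → (1.440,3.000)–(1.000,2.718)
cell (1,3): code 1000 → (2.000,3.305)–(1.440,3.000)
cell (2,0): code 0010 → (2.000,0.720)–(2.370,1.000)
cell (2,1): code 0111 → (2.370,1.000)–(3.000,1.916)
cell (2,2): code 1011 → (3.000,2.086)–(2.403,3.000)
cell (2,3): code 0001 → (2.403,3.000)–(2.000,3.305)
cell (3,1): code 0010 → (3.000,1.916)–(3.056,2.000)
cell (3,2): code 0001 → (3.056,2.000)–(3.000,2.086)
total: 12 segments, chained into 1 closed loop(s), length Σ = 7.407159

segments=12 loops=1 length=7.407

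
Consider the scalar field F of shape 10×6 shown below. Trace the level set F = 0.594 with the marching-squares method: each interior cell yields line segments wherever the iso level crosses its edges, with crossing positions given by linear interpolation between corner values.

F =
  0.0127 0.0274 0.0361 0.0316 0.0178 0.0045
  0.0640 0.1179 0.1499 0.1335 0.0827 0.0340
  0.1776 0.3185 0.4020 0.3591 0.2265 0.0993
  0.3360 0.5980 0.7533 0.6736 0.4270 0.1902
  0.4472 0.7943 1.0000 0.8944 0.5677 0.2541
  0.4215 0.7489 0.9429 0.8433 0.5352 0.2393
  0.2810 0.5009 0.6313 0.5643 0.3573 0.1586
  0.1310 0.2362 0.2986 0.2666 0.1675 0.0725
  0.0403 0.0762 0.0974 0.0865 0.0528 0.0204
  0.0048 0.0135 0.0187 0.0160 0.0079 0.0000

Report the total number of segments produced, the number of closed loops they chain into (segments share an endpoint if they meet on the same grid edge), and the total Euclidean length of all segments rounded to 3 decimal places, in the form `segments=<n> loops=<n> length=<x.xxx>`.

cell (2,0): code 0100 → (2.986,1.000)–(3.000,0.985)
cell (2,1): code 1100 → (2.547,2.000)–(2.986,1.000)
cell (2,2): code 1100 → (2.747,3.000)–(2.547,2.000)
cell (2,3): code 1000 → (3.000,3.323)–(2.747,3.000)
cell (3,0): code 0110 → (3.000,0.985)–(4.000,0.423)
cell (3,3): code 1001 → (4.000,3.919)–(3.000,3.323)
cell (4,0): code 0110 → (4.000,0.423)–(5.000,0.527)
cell (4,3): code 1001 → (5.000,3.809)–(4.000,3.919)
cell (5,0): code 0010 → (5.000,0.527)–(5.625,1.000)
cell (5,1): code 0111 → (5.625,1.000)–(6.000,1.714)
cell (5,2): code 1011 → (6.000,2.557)–(5.894,3.000)
cell (5,3): code 0001 → (5.894,3.000)–(5.000,3.809)
cell (6,1): code 0010 → (6.000,1.714)–(6.112,2.000)
cell (6,2): code 0001 → (6.112,2.000)–(6.000,2.557)
total: 14 segments, chained into 1 closed loop(s), length Σ = 10.992800

segments=14 loops=1 length=10.993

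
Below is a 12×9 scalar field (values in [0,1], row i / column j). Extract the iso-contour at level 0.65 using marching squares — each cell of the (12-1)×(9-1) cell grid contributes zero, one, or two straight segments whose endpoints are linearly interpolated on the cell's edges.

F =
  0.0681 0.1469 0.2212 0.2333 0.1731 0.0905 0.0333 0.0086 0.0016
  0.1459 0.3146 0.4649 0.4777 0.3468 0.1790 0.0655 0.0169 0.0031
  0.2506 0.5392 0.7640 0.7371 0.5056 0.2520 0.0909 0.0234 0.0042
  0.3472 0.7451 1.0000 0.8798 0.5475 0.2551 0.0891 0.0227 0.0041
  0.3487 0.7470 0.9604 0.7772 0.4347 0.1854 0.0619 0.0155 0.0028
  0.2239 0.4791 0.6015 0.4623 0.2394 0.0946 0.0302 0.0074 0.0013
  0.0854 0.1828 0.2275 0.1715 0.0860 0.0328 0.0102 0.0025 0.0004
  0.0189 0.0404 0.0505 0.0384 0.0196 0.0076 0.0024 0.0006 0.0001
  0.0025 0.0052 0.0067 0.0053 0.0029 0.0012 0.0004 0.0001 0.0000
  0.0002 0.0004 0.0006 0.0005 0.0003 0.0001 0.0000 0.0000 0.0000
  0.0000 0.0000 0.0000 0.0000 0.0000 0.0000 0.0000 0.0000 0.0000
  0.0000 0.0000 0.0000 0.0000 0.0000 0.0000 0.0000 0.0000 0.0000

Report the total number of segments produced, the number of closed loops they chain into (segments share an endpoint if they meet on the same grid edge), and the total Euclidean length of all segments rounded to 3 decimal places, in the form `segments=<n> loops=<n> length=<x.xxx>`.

cell (1,1): code 0100 → (1.619,2.000)–(2.000,1.493)
cell (1,2): code 1100 → (1.664,3.000)–(1.619,2.000)
cell (1,3): code 1000 → (2.000,3.376)–(1.664,3.000)
cell (2,0): code 0100 → (2.538,1.000)–(3.000,0.761)
cell (2,1): code 1110 → (2.000,1.493)–(2.538,1.000)
cell (2,3): code 1001 → (3.000,3.692)–(2.000,3.376)
cell (3,0): code 0110 → (3.000,0.761)–(4.000,0.756)
cell (3,3): code 1001 → (4.000,3.371)–(3.000,3.692)
cell (4,0): code 0010 → (4.000,0.756)–(4.362,1.000)
cell (4,1): code 0011 → (4.362,1.000)–(4.865,2.000)
cell (4,2): code 0011 → (4.865,2.000)–(4.404,3.000)
cell (4,3): code 0001 → (4.404,3.000)–(4.000,3.371)
total: 12 segments, chained into 1 closed loop(s), length Σ = 9.693494

segments=12 loops=1 length=9.693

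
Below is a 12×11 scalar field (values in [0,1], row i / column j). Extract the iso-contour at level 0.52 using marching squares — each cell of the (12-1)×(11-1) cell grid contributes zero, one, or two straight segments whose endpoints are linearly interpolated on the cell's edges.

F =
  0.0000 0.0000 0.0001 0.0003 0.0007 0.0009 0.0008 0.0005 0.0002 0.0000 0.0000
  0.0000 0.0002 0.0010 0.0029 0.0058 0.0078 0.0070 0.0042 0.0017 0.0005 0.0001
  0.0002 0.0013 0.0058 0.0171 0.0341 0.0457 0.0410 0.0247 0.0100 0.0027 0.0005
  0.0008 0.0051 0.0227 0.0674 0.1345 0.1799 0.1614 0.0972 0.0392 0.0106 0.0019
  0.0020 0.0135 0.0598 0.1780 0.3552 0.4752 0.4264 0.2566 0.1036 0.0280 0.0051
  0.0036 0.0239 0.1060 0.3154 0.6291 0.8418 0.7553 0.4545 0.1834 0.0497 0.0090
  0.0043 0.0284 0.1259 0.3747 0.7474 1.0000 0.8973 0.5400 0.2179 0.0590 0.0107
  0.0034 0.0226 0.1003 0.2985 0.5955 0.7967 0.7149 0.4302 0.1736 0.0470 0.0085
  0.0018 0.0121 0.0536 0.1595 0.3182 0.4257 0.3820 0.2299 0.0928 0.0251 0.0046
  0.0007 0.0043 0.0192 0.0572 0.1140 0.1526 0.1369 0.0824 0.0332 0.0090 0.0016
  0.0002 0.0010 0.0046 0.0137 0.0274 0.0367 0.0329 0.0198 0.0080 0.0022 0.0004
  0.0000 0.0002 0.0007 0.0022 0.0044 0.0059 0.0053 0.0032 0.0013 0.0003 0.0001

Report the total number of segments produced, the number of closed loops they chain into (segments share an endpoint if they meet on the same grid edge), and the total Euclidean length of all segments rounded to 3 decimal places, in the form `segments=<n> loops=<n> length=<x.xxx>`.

cell (4,3): code 0100 → (4.602,4.000)–(5.000,3.652)
cell (4,4): code 1100 → (4.122,5.000)–(4.602,4.000)
cell (4,5): code 1100 → (4.285,6.000)–(4.122,5.000)
cell (4,6): code 1000 → (5.000,6.782)–(4.285,6.000)
cell (5,3): code 0110 → (5.000,3.652)–(6.000,3.390)
cell (5,6): code 1101 → (5.766,7.000)–(5.000,6.782)
cell (5,7): code 1000 → (6.000,7.062)–(5.766,7.000)
cell (6,3): code 0110 → (6.000,3.390)–(7.000,3.746)
cell (6,6): code 1011 → (7.000,6.685)–(6.182,7.000)
cell (6,7): code 0001 → (6.182,7.000)–(6.000,7.062)
cell (7,3): code 0010 → (7.000,3.746)–(7.272,4.000)
cell (7,4): code 0011 → (7.272,4.000)–(7.746,5.000)
cell (7,5): code 0011 → (7.746,5.000)–(7.585,6.000)
cell (7,6): code 0001 → (7.585,6.000)–(7.000,6.685)
total: 14 segments, chained into 1 closed loop(s), length Σ = 11.306222

segments=14 loops=1 length=11.306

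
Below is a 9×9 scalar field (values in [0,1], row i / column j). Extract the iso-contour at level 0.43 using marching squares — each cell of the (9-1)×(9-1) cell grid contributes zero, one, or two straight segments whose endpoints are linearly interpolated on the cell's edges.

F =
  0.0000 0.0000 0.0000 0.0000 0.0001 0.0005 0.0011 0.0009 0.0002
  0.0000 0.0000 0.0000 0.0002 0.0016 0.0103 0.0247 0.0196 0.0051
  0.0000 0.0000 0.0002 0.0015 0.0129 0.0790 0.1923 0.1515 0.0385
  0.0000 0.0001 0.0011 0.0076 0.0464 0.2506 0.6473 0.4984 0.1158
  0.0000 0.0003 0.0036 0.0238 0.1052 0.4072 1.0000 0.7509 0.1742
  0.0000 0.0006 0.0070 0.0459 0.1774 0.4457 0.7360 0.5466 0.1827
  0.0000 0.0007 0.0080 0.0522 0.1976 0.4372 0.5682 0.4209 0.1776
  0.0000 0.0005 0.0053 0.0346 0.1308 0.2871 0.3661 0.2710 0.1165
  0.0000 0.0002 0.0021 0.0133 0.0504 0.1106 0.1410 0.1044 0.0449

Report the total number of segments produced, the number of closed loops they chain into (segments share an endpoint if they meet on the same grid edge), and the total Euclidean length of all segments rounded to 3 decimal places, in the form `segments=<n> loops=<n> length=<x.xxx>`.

segments=14 loops=1 length=10.695

cell (2,5): code 0100 → (2.522,6.000)–(3.000,5.452)
cell (2,6): code 1100 → (2.803,7.000)–(2.522,6.000)
cell (2,7): code 1000 → (3.000,7.179)–(2.803,7.000)
cell (3,5): code 0110 → (3.000,5.452)–(4.000,5.038)
cell (3,7): code 1001 → (4.000,7.556)–(3.000,7.179)
cell (4,4): code 0100 → (4.592,5.000)–(5.000,4.941)
cell (4,5): code 1110 → (4.000,5.038)–(4.592,5.000)
cell (4,7): code 1001 → (5.000,7.320)–(4.000,7.556)
cell (5,4): code 0110 → (5.000,4.941)–(6.000,4.970)
cell (5,6): code 1011 → (6.000,6.938)–(5.928,7.000)
cell (5,7): code 0001 → (5.928,7.000)–(5.000,7.320)
cell (6,4): code 0010 → (6.000,4.970)–(6.048,5.000)
cell (6,5): code 0011 → (6.048,5.000)–(6.684,6.000)
cell (6,6): code 0001 → (6.684,6.000)–(6.000,6.938)
total: 14 segments, chained into 1 closed loop(s), length Σ = 10.695097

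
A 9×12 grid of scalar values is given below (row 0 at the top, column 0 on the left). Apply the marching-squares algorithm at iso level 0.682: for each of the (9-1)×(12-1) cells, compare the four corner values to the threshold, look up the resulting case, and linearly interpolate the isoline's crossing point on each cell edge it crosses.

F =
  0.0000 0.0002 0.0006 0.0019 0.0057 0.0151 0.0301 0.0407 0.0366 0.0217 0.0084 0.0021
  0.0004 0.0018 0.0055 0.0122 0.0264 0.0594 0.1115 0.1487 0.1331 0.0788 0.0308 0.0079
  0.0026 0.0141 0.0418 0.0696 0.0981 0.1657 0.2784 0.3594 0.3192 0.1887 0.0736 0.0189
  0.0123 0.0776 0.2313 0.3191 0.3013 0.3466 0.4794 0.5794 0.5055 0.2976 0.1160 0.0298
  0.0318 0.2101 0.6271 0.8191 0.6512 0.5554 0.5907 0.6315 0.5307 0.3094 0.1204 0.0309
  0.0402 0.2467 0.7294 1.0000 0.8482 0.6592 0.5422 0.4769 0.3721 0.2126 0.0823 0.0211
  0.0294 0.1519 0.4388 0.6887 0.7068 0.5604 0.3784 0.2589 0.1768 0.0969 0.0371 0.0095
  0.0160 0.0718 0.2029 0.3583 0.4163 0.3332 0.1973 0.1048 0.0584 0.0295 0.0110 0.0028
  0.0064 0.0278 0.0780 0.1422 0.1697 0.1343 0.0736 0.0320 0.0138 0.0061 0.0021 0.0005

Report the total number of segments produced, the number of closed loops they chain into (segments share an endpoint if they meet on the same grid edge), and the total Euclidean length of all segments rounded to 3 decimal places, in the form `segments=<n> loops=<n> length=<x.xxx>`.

segments=12 loops=1 length=8.093

cell (3,2): code 0100 → (3.726,3.000)–(4.000,2.286)
cell (3,3): code 1000 → (4.000,3.817)–(3.726,3.000)
cell (4,1): code 0100 → (4.537,2.000)–(5.000,1.902)
cell (4,2): code 1110 → (4.000,2.286)–(4.537,2.000)
cell (4,3): code 1101 → (4.156,4.000)–(4.000,3.817)
cell (4,4): code 1000 → (5.000,4.879)–(4.156,4.000)
cell (5,1): code 0010 → (5.000,1.902)–(5.163,2.000)
cell (5,2): code 0111 → (5.163,2.000)–(6.000,2.973)
cell (5,4): code 1001 → (6.000,4.169)–(5.000,4.879)
cell (6,2): code 0010 → (6.000,2.973)–(6.020,3.000)
cell (6,3): code 0011 → (6.020,3.000)–(6.085,4.000)
cell (6,4): code 0001 → (6.085,4.000)–(6.000,4.169)
total: 12 segments, chained into 1 closed loop(s), length Σ = 8.093385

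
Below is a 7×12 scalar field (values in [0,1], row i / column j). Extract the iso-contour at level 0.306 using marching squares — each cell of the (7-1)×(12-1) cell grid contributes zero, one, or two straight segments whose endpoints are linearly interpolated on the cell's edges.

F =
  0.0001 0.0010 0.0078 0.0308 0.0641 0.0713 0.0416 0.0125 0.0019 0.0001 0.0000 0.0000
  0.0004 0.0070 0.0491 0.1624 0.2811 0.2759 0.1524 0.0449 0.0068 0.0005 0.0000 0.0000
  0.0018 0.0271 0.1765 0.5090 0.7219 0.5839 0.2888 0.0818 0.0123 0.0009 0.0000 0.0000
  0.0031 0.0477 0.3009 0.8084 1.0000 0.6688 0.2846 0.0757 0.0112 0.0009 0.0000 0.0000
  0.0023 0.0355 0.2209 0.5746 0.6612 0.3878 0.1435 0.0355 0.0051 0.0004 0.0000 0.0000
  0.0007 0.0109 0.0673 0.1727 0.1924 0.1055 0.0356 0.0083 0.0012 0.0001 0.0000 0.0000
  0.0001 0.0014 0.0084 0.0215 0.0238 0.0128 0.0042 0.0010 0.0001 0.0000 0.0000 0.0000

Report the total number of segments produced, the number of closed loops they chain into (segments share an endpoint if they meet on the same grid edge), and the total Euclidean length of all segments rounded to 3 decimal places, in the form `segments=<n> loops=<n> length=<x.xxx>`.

segments=12 loops=1 length=12.043

cell (1,2): code 0100 → (1.414,3.000)–(2.000,2.389)
cell (1,3): code 1100 → (1.056,4.000)–(1.414,3.000)
cell (1,4): code 1100 → (1.098,5.000)–(1.056,4.000)
cell (1,5): code 1000 → (2.000,5.942)–(1.098,5.000)
cell (2,2): code 0110 → (2.000,2.389)–(3.000,2.010)
cell (2,5): code 1001 → (3.000,5.944)–(2.000,5.942)
cell (3,2): code 0110 → (3.000,2.010)–(4.000,2.241)
cell (3,5): code 1001 → (4.000,5.335)–(3.000,5.944)
cell (4,2): code 0010 → (4.000,2.241)–(4.668,3.000)
cell (4,3): code 0011 → (4.668,3.000)–(4.758,4.000)
cell (4,4): code 0011 → (4.758,4.000)–(4.290,5.000)
cell (4,5): code 0001 → (4.290,5.000)–(4.000,5.335)
total: 12 segments, chained into 1 closed loop(s), length Σ = 12.042511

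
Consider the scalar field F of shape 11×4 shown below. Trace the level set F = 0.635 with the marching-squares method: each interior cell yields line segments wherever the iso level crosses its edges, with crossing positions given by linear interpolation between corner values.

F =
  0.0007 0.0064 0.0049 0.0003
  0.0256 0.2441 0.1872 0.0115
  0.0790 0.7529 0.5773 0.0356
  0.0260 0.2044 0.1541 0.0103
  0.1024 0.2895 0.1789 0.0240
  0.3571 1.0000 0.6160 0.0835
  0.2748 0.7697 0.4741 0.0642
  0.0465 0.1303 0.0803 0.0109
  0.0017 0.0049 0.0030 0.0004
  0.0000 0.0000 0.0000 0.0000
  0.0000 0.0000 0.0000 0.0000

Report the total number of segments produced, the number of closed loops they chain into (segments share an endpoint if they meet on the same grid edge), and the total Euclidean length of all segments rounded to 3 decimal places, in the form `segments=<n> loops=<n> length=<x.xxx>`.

segments=10 loops=2 length=6.834

cell (1,0): code 0100 → (1.768,1.000)–(2.000,0.825)
cell (1,1): code 1000 → (2.000,1.671)–(1.768,1.000)
cell (2,0): code 0010 → (2.000,0.825)–(2.215,1.000)
cell (2,1): code 0001 → (2.215,1.000)–(2.000,1.671)
cell (4,0): code 0100 → (4.486,1.000)–(5.000,0.432)
cell (4,1): code 1000 → (5.000,1.951)–(4.486,1.000)
cell (5,0): code 0110 → (5.000,0.432)–(6.000,0.728)
cell (5,1): code 1001 → (6.000,1.456)–(5.000,1.951)
cell (6,0): code 0010 → (6.000,0.728)–(6.211,1.000)
cell (6,1): code 0001 → (6.211,1.000)–(6.000,1.456)
total: 10 segments, chained into 2 closed loop(s), length Σ = 6.833583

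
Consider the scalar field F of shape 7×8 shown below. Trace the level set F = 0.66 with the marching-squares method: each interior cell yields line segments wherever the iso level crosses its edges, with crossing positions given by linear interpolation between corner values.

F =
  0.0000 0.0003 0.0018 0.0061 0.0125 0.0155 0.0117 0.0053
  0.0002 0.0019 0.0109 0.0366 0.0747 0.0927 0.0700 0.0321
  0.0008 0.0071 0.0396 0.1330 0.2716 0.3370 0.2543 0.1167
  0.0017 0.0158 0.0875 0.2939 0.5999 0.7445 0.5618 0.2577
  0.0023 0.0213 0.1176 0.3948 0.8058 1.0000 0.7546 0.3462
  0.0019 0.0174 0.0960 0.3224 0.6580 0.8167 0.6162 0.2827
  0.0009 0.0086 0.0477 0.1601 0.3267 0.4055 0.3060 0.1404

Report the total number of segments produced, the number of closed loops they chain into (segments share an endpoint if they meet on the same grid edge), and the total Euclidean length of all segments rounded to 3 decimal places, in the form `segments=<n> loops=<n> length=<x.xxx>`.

cell (2,4): code 0100 → (2.793,5.000)–(3.000,4.416)
cell (2,5): code 1000 → (3.000,5.463)–(2.793,5.000)
cell (3,3): code 0100 → (3.292,4.000)–(4.000,3.645)
cell (3,4): code 1110 → (3.000,4.416)–(3.292,4.000)
cell (3,5): code 1101 → (3.509,6.000)–(3.000,5.463)
cell (3,6): code 1000 → (4.000,6.232)–(3.509,6.000)
cell (4,3): code 0010 → (4.000,3.645)–(4.986,4.000)
cell (4,4): code 0111 → (4.986,4.000)–(5.000,4.013)
cell (4,5): code 1011 → (5.000,5.782)–(4.684,6.000)
cell (4,6): code 0001 → (4.684,6.000)–(4.000,6.232)
cell (5,4): code 0010 → (5.000,4.013)–(5.381,5.000)
cell (5,5): code 0001 → (5.381,5.000)–(5.000,5.782)
total: 12 segments, chained into 1 closed loop(s), length Σ = 7.810851

segments=12 loops=1 length=7.811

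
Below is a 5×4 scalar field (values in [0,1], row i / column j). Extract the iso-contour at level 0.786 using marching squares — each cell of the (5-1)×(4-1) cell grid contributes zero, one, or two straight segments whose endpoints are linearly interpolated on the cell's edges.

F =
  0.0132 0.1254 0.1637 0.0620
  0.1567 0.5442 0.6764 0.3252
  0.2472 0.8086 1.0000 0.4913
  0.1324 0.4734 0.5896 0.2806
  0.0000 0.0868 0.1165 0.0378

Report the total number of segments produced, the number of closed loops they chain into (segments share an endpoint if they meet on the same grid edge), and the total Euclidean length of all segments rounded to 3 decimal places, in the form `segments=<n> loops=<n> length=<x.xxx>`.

segments=6 loops=1 length=3.879

cell (1,0): code 0100 → (1.915,1.000)–(2.000,0.960)
cell (1,1): code 1100 → (1.339,2.000)–(1.915,1.000)
cell (1,2): code 1000 → (2.000,2.421)–(1.339,2.000)
cell (2,0): code 0010 → (2.000,0.960)–(2.067,1.000)
cell (2,1): code 0011 → (2.067,1.000)–(2.521,2.000)
cell (2,2): code 0001 → (2.521,2.000)–(2.000,2.421)
total: 6 segments, chained into 1 closed loop(s), length Σ = 3.878948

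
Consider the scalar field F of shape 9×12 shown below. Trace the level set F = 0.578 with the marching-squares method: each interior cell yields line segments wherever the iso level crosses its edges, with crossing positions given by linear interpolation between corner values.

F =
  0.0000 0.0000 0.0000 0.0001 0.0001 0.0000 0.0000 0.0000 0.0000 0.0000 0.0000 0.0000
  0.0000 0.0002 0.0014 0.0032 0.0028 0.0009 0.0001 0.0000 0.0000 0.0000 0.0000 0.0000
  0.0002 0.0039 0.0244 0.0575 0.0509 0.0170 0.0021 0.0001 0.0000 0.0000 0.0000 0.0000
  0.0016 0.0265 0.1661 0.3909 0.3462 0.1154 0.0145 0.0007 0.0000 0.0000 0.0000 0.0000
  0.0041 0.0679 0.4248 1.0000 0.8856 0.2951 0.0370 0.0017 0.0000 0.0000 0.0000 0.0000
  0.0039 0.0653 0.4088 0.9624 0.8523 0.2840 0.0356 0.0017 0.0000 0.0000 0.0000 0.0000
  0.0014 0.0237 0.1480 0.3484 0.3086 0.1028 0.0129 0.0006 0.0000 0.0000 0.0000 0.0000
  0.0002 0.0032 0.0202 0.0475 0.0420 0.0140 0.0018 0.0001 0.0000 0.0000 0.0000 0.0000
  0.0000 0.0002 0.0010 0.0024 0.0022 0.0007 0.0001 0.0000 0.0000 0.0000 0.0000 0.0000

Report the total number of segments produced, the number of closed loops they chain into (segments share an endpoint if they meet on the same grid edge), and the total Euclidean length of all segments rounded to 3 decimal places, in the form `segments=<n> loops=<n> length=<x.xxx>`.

cell (3,2): code 0100 → (3.307,3.000)–(4.000,2.266)
cell (3,3): code 1100 → (3.430,4.000)–(3.307,3.000)
cell (3,4): code 1000 → (4.000,4.521)–(3.430,4.000)
cell (4,2): code 0110 → (4.000,2.266)–(5.000,2.306)
cell (4,4): code 1001 → (5.000,4.483)–(4.000,4.521)
cell (5,2): code 0010 → (5.000,2.306)–(5.626,3.000)
cell (5,3): code 0011 → (5.626,3.000)–(5.505,4.000)
cell (5,4): code 0001 → (5.505,4.000)–(5.000,4.483)
total: 8 segments, chained into 1 closed loop(s), length Σ = 7.430939

segments=8 loops=1 length=7.431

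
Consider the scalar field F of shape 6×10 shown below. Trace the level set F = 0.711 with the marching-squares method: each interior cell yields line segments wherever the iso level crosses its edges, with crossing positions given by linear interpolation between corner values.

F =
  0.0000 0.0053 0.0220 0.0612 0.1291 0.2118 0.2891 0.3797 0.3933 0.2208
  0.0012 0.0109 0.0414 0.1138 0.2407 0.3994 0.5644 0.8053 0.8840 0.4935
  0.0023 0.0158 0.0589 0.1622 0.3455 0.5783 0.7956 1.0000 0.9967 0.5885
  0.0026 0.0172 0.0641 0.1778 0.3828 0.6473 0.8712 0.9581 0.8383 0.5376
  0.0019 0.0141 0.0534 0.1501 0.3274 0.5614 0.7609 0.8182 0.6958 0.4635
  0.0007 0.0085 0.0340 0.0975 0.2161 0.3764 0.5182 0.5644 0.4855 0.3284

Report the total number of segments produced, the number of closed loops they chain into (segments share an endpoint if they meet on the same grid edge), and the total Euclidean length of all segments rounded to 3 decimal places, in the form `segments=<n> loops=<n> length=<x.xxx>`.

cell (0,6): code 0100 → (0.778,7.000)–(1.000,6.609)
cell (0,7): code 1100 → (0.647,8.000)–(0.778,7.000)
cell (0,8): code 1000 → (1.000,8.443)–(0.647,8.000)
cell (1,5): code 0100 → (1.634,6.000)–(2.000,5.611)
cell (1,6): code 1110 → (1.000,6.609)–(1.634,6.000)
cell (1,8): code 1001 → (2.000,8.700)–(1.000,8.443)
cell (2,5): code 0110 → (2.000,5.611)–(3.000,5.285)
cell (2,8): code 1001 → (3.000,8.423)–(2.000,8.700)
cell (3,5): code 0110 → (3.000,5.285)–(4.000,5.750)
cell (3,7): code 1011 → (4.000,7.876)–(3.893,8.000)
cell (3,8): code 0001 → (3.893,8.000)–(3.000,8.423)
cell (4,5): code 0010 → (4.000,5.750)–(4.206,6.000)
cell (4,6): code 0011 → (4.206,6.000)–(4.422,7.000)
cell (4,7): code 0001 → (4.422,7.000)–(4.000,7.876)
total: 14 segments, chained into 1 closed loop(s), length Σ = 11.134153

segments=14 loops=1 length=11.134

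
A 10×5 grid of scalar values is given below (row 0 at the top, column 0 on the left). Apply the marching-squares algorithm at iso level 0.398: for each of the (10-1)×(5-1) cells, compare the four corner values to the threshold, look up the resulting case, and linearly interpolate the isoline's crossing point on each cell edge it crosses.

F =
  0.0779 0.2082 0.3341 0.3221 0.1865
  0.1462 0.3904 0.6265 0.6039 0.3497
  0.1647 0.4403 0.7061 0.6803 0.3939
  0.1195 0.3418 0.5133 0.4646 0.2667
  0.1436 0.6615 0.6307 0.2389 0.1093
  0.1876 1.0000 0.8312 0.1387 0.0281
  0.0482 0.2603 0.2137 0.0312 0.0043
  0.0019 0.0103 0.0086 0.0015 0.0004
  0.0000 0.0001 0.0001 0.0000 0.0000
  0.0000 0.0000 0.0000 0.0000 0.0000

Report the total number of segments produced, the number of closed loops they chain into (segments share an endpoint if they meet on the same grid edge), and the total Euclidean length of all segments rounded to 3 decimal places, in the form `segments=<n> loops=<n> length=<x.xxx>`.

cell (0,1): code 0100 → (0.219,2.000)–(1.000,1.032)
cell (0,2): code 1100 → (0.269,3.000)–(0.219,2.000)
cell (0,3): code 1000 → (1.000,3.810)–(0.269,3.000)
cell (1,0): code 0100 → (1.152,1.000)–(2.000,0.847)
cell (1,1): code 1110 → (1.000,1.032)–(1.152,1.000)
cell (1,3): code 1001 → (2.000,3.986)–(1.000,3.810)
cell (2,0): code 0010 → (2.000,0.847)–(2.429,1.000)
cell (2,1): code 0111 → (2.429,1.000)–(3.000,1.328)
cell (2,3): code 1001 → (3.000,3.337)–(2.000,3.986)
cell (3,0): code 0100 → (3.176,1.000)–(4.000,0.491)
cell (3,1): code 1110 → (3.000,1.328)–(3.176,1.000)
cell (3,2): code 1011 → (4.000,2.594)–(3.295,3.000)
cell (3,3): code 0001 → (3.295,3.000)–(3.000,3.337)
cell (4,0): code 0110 → (4.000,0.491)–(5.000,0.259)
cell (4,2): code 1001 → (5.000,2.626)–(4.000,2.594)
cell (5,0): code 0010 → (5.000,0.259)–(5.814,1.000)
cell (5,1): code 0011 → (5.814,1.000)–(5.702,2.000)
cell (5,2): code 0001 → (5.702,2.000)–(5.000,2.626)
total: 18 segments, chained into 1 closed loop(s), length Σ = 15.350316

segments=18 loops=1 length=15.350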